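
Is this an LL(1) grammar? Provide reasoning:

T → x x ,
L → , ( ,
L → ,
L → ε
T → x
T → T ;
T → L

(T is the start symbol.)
A grammar is LL(1) if for each non-terminal N with multiple productions, the predict sets of those productions are pairwise disjoint, where PREDICT(N → α) = (FIRST(α) \ {ε}) ∪ (FOLLOW(N) if α ⇒* ε).

Relevant sets:
  FIRST(T) = { ',', ';', 'x', ε }
  FIRST(L) = { ',', ε }
  FOLLOW(T) = { $, ';' }
  FOLLOW(L) = { $, ';' }

For T:
  PREDICT(T → x x ',') = { 'x' }
  PREDICT(T → x) = { 'x' }
  PREDICT(T → T ';') = { ',', ';', 'x' }
  PREDICT(T → L) = { $, ',', ';' }
For L:
  PREDICT(L → ',' '(' ',') = { ',' }
  PREDICT(L → ',') = { ',' }
  PREDICT(L → ε) = { $, ';' }

Conflict found: Predict set conflict for T: { 'x' }
The grammar is NOT LL(1).

Answer: No. Predict set conflict for T: { 'x' }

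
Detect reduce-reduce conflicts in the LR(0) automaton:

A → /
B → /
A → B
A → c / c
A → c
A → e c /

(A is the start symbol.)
A reduce-reduce conflict occurs when an LR(0) state has two complete items [A → α .] and [B → β .] — both call for a reduction, and with no lookahead the parser cannot choose between them.

Augment with A' → A and build the canonical LR(0) collection (I0 = CLOSURE({[A' → . A]}), then GOTO on every symbol after a dot until no new states appear). It has 10 states:
  I0: { [A → . /], [A → . B], [A → . c / c], [A → . c], [A → . e c /], [A' → . A], [B → . /] }  — shift
  I1: { [A → / .], [B → / .] }  — 2 reduces
  I2: { [A' → A .] }  — accept
  I3: { [A → B .] }  — reduce
  I4: { [A → c . / c], [A → c .] }  — shift, reduce
  I5: { [A → e . c /] }  — shift
  I6: { [A → e c . /] }  — shift
  I7: { [A → e c / .] }  — reduce
  I8: { [A → c / . c] }  — shift
  I9: { [A → c / c .] }  — reduce

I1 contains complete items [A → / .], [B → / .] — reduce-reduce conflict.

Answer: Yes — I1: [A → / .] vs [B → / .]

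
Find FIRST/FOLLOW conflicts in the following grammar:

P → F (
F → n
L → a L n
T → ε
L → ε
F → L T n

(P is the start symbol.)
A FIRST/FOLLOW conflict occurs when a non-terminal N has a nullable alternative N → β (β ⇒* ε) and another alternative N → α with FIRST(α) ∩ FOLLOW(N) ≠ ∅: on such a lookahead the parser cannot decide between expanding α and letting N vanish via β.

Nullable non-terminals: L, T.

L: nullable alternative(s) L → ε; FOLLOW(L) = { 'n' }
  L → a L n: FIRST \ {ε} = { 'a' } — disjoint from FOLLOW(L)
  L → ε: FIRST \ {ε} = { } — this is the only nullable alternative, skip
T has a nullable alternative but only one production, so nothing to check.

F, P have no nullable alternative, so no FIRST/FOLLOW check is needed there.

No FIRST/FOLLOW conflicts found.

Answer: No FIRST/FOLLOW conflicts.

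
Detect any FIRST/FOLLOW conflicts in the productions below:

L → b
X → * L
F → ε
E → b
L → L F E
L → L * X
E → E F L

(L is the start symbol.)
Nullable non-terminals: F.
F has a nullable alternative but only one production, so nothing to check.

E, L, X have no nullable alternative, so no FIRST/FOLLOW check is needed there.

No FIRST/FOLLOW conflicts found.

Answer: No FIRST/FOLLOW conflicts.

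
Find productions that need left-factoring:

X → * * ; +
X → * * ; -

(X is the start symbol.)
Left-factoring is needed when two productions for the same non-terminal
share a common prefix on the right-hand side.

Productions for X:
  X → * * ; +
  X → * * ; -

Found common prefix '* * ;' in productions for X

Answer: Yes, X has productions with common prefix '* * ;'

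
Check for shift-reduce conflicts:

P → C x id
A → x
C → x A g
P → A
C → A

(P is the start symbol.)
Yes — I4: [A → x .] vs [A → . x]

A shift-reduce conflict occurs when an LR(0) state has both:
  - a complete (reduce) item [A → α .] (dot at the end), and
  - a shift item [B → β . c γ] (dot before a terminal).

Augment with P' → P and build the canonical LR(0) collection (I0 = CLOSURE({[P' → . P]}), then GOTO on every symbol after a dot until no new states appear). It has 10 states:
  I0: { [A → . x], [C → . A], [C → . x A g], [P → . A], [P → . C x id], [P' → . P] }  — shift
  I1: { [C → A .], [P → A .] }  — 2 reduces
  I2: { [P → C . x id] }  — shift
  I3: { [P' → P .] }  — accept
  I4: { [A → . x], [A → x .], [C → x . A g] }  — shift, reduce
  I5: { [C → x A . g] }  — shift
  I6: { [A → x .] }  — reduce
  I7: { [C → x A g .] }  — reduce
  I8: { [P → C x . id] }  — shift
  I9: { [P → C x id .] }  — reduce

I4 contains reduce item [A → x .] and shift item [A → . x] — shift-reduce conflict.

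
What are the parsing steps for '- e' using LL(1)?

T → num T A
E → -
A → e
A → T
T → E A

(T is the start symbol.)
Stack is shown with the top on the left.

Stack  Input  Action
--------------------
T $    - e $  output T → E A
E A $  - e $  output E → -
- A $  - e $  match '-'
A $    e $    output A → e
e $    e $    match 'e'
$      $      accept

The string is accepted.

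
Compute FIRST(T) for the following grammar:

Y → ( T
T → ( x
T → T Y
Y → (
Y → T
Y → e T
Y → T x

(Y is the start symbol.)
To compute FIRST(T), examine every production with T on the left-hand side, reading each right-hand side left to right until a non-nullable symbol is reached.

From T → ( x:
  - '(' is a terminal: add '(' and stop
From T → T Y:
  - T is the symbol being defined: contributes nothing new
    T is not nullable, so stop

Collecting: FIRST(T) = { '(' }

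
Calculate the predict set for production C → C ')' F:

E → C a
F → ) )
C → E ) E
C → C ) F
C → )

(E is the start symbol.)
PREDICT(C → C ')' F) = (FIRST(RHS) \ {ε}) ∪ (FOLLOW(C) if ε ∈ FIRST(RHS), i.e. RHS ⇒* ε)
FIRST(C) = { ')' }
FIRST(C ')' F) = { ')' }
ε ∉ FIRST(C ')' F), so FOLLOW(C) is not added.
PREDICT(C → C ')' F) = { ')' }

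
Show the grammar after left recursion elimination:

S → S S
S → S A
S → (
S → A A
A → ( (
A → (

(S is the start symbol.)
S → ( S'
S → A A S'
S' → S S'
S' → A S'
S' → ε
A → ( (
A → (

S is directly left-recursive. The standard transformation for
  A → A α₁ | ... | A α_m | β₁ | ... | β_n
is
  A  → β₁ A' | ... | β_n A'
  A' → α₁ A' | ... | α_m A' | ε

S → ( becomes S → ( S'
S → A A becomes S → A A S'
S → S S becomes S' → S S'
S → S A becomes S' → A S'
Add S' → ε

Productions for other non-terminals are unchanged:
  A → ( (
  A → (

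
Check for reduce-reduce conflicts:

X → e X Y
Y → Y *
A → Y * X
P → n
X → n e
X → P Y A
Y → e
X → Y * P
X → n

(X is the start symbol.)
A reduce-reduce conflict occurs when an LR(0) state has two complete items [A → α .] and [B → β .] — both call for a reduction, and with no lookahead the parser cannot choose between them.

Augment with X' → X and build the canonical LR(0) collection (I0 = CLOSURE({[X' → . X]}), then GOTO on every symbol after a dot until no new states appear). It has 19 states:
  I0: { [P → . n], [X → . P Y A], [X → . Y * P], [X → . e X Y], [X → . n e], [X → . n], [X' → . X], [Y → . Y *], [Y → . e] }  — shift
  I1: { [X → P . Y A], [Y → . Y *], [Y → . e] }  — shift
  I2: { [X' → X .] }  — accept
  I3: { [X → Y . * P], [Y → Y . *] }  — shift
  I4: { [P → . n], [X → . P Y A], [X → . Y * P], [X → . e X Y], [X → . n e], [X → . n], [X → e . X Y], [Y → . Y *], [Y → . e], [Y → e .] }  — shift, reduce
  I5: { [P → n .], [X → n . e], [X → n .] }  — shift, 2 reduces
  I6: { [X → n e .] }  — reduce
  I7: { [X → e X . Y], [Y → . Y *], [Y → . e] }  — shift
  I8: { [X → e X Y .], [Y → Y . *] }  — shift, reduce
  I9: { [Y → e .] }  — reduce
  I10: { [Y → Y * .] }  — reduce
  I11: { [P → . n], [X → Y * . P], [Y → Y * .] }  — shift, reduce
  I12: { [X → Y * P .] }  — reduce
  I13: { [P → n .] }  — reduce
  I14: { [A → . Y * X], [X → P Y . A], [Y → . Y *], [Y → . e], [Y → Y . *] }  — shift
  I15: { [X → P Y A .] }  — reduce
  I16: { [A → Y . * X], [Y → Y . *] }  — shift
  I17: { [A → Y * . X], [P → . n], [X → . P Y A], [X → . Y * P], [X → . e X Y], [X → . n e], [X → . n], [Y → . Y *], [Y → . e], [Y → Y * .] }  — shift, reduce
  I18: { [A → Y * X .] }  — reduce

I5 contains complete items [P → n .], [X → n .] — reduce-reduce conflict.

Answer: Yes — I5: [P → n .] vs [X → n .]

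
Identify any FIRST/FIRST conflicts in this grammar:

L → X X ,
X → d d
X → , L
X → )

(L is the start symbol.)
A FIRST/FIRST conflict occurs when two productions N → α and N → β for the same non-terminal have FIRST(α) ∩ FIRST(β) ≠ ∅ (with ε ∈ FIRST of a nullable right-hand side, so two nullable alternatives also conflict).

Productions for X:
  X → d d: FIRST = { 'd' }
  X → , L: FIRST = { ',' }
  X → ): FIRST = { ')' }
L has only one production, so no FIRST/FIRST conflict is possible there.

All alternatives of each non-terminal have pairwise disjoint FIRST sets.

Answer: No FIRST/FIRST conflicts.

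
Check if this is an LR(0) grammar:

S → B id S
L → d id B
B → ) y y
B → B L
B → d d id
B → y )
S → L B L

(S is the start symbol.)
Augment with S' → S and build the canonical LR(0) collection (I0 = CLOSURE({[S' → . S]}), then GOTO on every symbol after a dot until no new states appear). It has 21 states:
  I0: { [B → . ) y y], [B → . B L], [B → . d d id], [B → . y )], [L → . d id B], [S → . B id S], [S → . L B L], [S' → . S] }  — shift
  I1: { [B → ) . y y] }  — shift
  I2: { [B → B . L], [L → . d id B], [S → B . id S] }  — shift
  I3: { [B → . ) y y], [B → . B L], [B → . d d id], [B → . y )], [S → L . B L] }  — shift
  I4: { [S' → S .] }  — accept
  I5: { [B → d . d id], [L → d . id B] }  — shift
  I6: { [B → y . )] }  — shift
  I7: { [B → y ) .] }  — reduce
  I8: { [B → d d . id] }  — shift
  I9: { [B → . ) y y], [B → . B L], [B → . d d id], [B → . y )], [L → d id . B] }  — shift
  I10: { [B → B . L], [L → . d id B], [L → d id B .] }  — shift, reduce
  I11: { [B → d . d id] }  — shift
  I12: { [B → B L .] }  — reduce
  I13: { [L → d . id B] }  — shift
  I14: { [B → d d id .] }  — reduce
  I15: { [B → B . L], [L → . d id B], [S → L B . L] }  — shift
  I16: { [B → B L .], [S → L B L .] }  — 2 reduces
  I17: { [B → . ) y y], [B → . B L], [B → . d d id], [B → . y )], [L → . d id B], [S → . B id S], [S → . L B L], [S → B id . S] }  — shift
  I18: { [S → B id S .] }  — reduce
  I19: { [B → ) y . y] }  — shift
  I20: { [B → ) y y .] }  — reduce

Conflict in state I10:
  Shift-reduce conflict between [L → d id B .] and [L → . d id B]
So the grammar is NOT LR(0).

Answer: No. Shift-reduce conflict between [L → d id B .] and [L → . d id B]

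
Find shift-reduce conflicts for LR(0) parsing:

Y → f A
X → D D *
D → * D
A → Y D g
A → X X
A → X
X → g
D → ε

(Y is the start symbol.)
A shift-reduce conflict occurs when an LR(0) state has both:
  - a complete (reduce) item [A → α .] (dot at the end), and
  - a shift item [B → β . c γ] (dot before a terminal).

Augment with Y' → Y and build the canonical LR(0) collection (I0 = CLOSURE({[Y' → . Y]}), then GOTO on every symbol after a dot until no new states appear). It has 15 states:
  I0: { [Y → . f A], [Y' → . Y] }  — shift
  I1: { [Y' → Y .] }  — accept
  I2: { [A → . X X], [A → . X], [A → . Y D g], [D → . * D], [D → .], [X → . D D *], [X → . g], [Y → . f A], [Y → f . A] }  — shift, reduce
  I3: { [D → * . D], [D → . * D], [D → .] }  — shift, reduce
  I4: { [Y → f A .] }  — reduce
  I5: { [D → . * D], [D → .], [X → D . D *] }  — shift, reduce
  I6: { [A → X . X], [A → X .], [D → . * D], [D → .], [X → . D D *], [X → . g] }  — shift, 2 reduces
  I7: { [A → Y . D g], [D → . * D], [D → .] }  — shift, reduce
  I8: { [X → g .] }  — reduce
  I9: { [A → Y D . g] }  — shift
  I10: { [A → Y D g .] }  — reduce
  I11: { [A → X X .] }  — reduce
  I12: { [X → D D . *] }  — shift
  I13: { [X → D D * .] }  — reduce
  I14: { [D → * D .] }  — reduce

I2 contains reduce item [D → .] and shift items [D → . * D], [X → . g], [Y → . f A] — shift-reduce conflict.
I3 contains reduce item [D → .] and shift item [D → . * D] — shift-reduce conflict.
I5 contains reduce item [D → .] and shift item [D → . * D] — shift-reduce conflict.
I6 contains reduce items [A → X .], [D → .] and shift items [D → . * D], [X → . g] — shift-reduce conflict.
I7 contains reduce item [D → .] and shift item [D → . * D] — shift-reduce conflict.

Answer: Yes — I2: [D → .] vs [D → . * D]; I3: [D → .] vs [D → . * D]; I5: [D → .] vs [D → . * D]; I6: [A → X .] vs [D → . * D]; I7: [D → .] vs [D → . * D]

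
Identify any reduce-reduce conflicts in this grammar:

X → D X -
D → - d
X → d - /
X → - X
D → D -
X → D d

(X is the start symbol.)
No reduce-reduce conflicts

A reduce-reduce conflict occurs when an LR(0) state has two complete items [A → α .] and [B → β .] — both call for a reduction, and with no lookahead the parser cannot choose between them.

Augment with X' → X and build the canonical LR(0) collection (I0 = CLOSURE({[X' → . X]}), then GOTO on every symbol after a dot until no new states appear). It has 13 states:
  I0: { [D → . - d], [D → . D -], [X → . - X], [X → . D X -], [X → . D d], [X → . d - /], [X' → . X] }  — shift
  I1: { [D → - . d], [D → . - d], [D → . D -], [X → - . X], [X → . - X], [X → . D X -], [X → . D d], [X → . d - /] }  — shift
  I2: { [D → . - d], [D → . D -], [D → D . -], [X → . - X], [X → . D X -], [X → . D d], [X → . d - /], [X → D . X -], [X → D . d] }  — shift
  I3: { [X' → X .] }  — accept
  I4: { [X → d . - /] }  — shift
  I5: { [X → d - . /] }  — shift
  I6: { [X → d - / .] }  — reduce
  I7: { [D → - . d], [D → . - d], [D → . D -], [D → D - .], [X → - . X], [X → . - X], [X → . D X -], [X → . D d], [X → . d - /] }  — shift, reduce
  I8: { [X → D X . -] }  — shift
  I9: { [X → D d .], [X → d . - /] }  — shift, reduce
  I10: { [X → D X - .] }  — reduce
  I11: { [X → - X .] }  — reduce
  I12: { [D → - d .], [X → d . - /] }  — shift, reduce

No state contains more than one complete item.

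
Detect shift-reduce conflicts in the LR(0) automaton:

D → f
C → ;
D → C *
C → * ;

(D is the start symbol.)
No shift-reduce conflicts

A shift-reduce conflict occurs when an LR(0) state has both:
  - a complete (reduce) item [A → α .] (dot at the end), and
  - a shift item [B → β . c γ] (dot before a terminal).

Augment with D' → D and build the canonical LR(0) collection (I0 = CLOSURE({[D' → . D]}), then GOTO on every symbol after a dot until no new states appear). It has 8 states:
  I0: { [C → . * ;], [C → . ;], [D → . C *], [D → . f], [D' → . D] }  — shift
  I1: { [C → * . ;] }  — shift
  I2: { [C → ; .] }  — reduce
  I3: { [D → C . *] }  — shift
  I4: { [D' → D .] }  — accept
  I5: { [D → f .] }  — reduce
  I6: { [D → C * .] }  — reduce
  I7: { [C → * ; .] }  — reduce

No state contains both a complete item and a shift item.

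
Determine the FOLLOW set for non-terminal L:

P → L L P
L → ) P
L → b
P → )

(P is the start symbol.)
{ ')', 'b' }

In P → L L P: L is followed by L P, add FIRST(L P) \ {ε} = { ')', 'b' }
In P → L L P: L is followed by P, add FIRST(P) \ {ε} = { ')', 'b' }

Taking the union: FOLLOW(L) = { ')', 'b' }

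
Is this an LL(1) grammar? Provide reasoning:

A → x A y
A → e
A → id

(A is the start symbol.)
Yes, the grammar is LL(1).

A grammar is LL(1) if for each non-terminal N with multiple productions, the predict sets of those productions are pairwise disjoint, where PREDICT(N → α) = (FIRST(α) \ {ε}) ∪ (FOLLOW(N) if α ⇒* ε).

For A:
  PREDICT(A → x A y) = { 'x' }
  PREDICT(A → e) = { 'e' }
  PREDICT(A → id) = { 'id' }

All predict sets are disjoint. The grammar IS LL(1).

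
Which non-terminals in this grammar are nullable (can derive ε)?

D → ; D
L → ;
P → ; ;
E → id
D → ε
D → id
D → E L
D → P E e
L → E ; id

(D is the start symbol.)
{ 'D' }

A non-terminal is nullable if it can derive ε (the empty string): either it has an ε-production, or it has a production whose right-hand side consists entirely of nullable non-terminals.

ε-productions: D → ε
So D is immediately nullable.
No further non-terminal can be added: every production for the remaining non-terminals contains a terminal or a non-nullable non-terminal.
Nullable = { 'D' }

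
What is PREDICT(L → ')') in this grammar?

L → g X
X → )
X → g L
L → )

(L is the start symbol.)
PREDICT(L → ')') = (FIRST(RHS) \ {ε}) ∪ (FOLLOW(L) if ε ∈ FIRST(RHS), i.e. RHS ⇒* ε)
FIRST(')') = { ')' }
ε ∉ FIRST(')'), so FOLLOW(L) is not added.
PREDICT(L → ')') = { ')' }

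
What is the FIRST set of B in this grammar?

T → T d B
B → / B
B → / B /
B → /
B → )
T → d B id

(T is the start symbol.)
{ ')', '/' }

From B → / B:
  - '/' is a terminal: add '/' and stop
From B → / B /:
  - '/' is a terminal: add '/' and stop
From B → /:
  - '/' is a terminal: add '/' and stop
From B → ):
  - ')' is a terminal: add ')' and stop

Collecting: FIRST(B) = { ')', '/' }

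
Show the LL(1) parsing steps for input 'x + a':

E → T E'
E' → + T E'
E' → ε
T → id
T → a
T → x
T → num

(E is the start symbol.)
LL(1) parsing maintains a stack (initially the start symbol over $) and the input. At each step: if the stack top is a terminal, match it against the current input token; if it is a non-terminal N, replace it with the RHS of M[N, lookahead] (the unique production whose predict set contains the lookahead).

Stack is shown with the top on the left.

Stack     Input    Action
-------------------------
E $       x + a $  output E → T E'
T E' $    x + a $  output T → x
x E' $    x + a $  match 'x'
E' $      + a $    output E' → + T E'
+ T E' $  + a $    match '+'
T E' $    a $      output T → a
a E' $    a $      match 'a'
E' $      $        output E' → ε
$         $        accept

The string is accepted.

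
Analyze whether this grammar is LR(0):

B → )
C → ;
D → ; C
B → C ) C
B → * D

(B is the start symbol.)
Yes, the grammar is LR(0)

Augment with B' → B and build the canonical LR(0) collection (I0 = CLOSURE({[B' → . B]}), then GOTO on every symbol after a dot until no new states appear). It has 11 states:
  I0: { [B → . )], [B → . * D], [B → . C ) C], [B' → . B], [C → . ;] }  — shift
  I1: { [B → ) .] }  — reduce
  I2: { [B → * . D], [D → . ; C] }  — shift
  I3: { [C → ; .] }  — reduce
  I4: { [B' → B .] }  — accept
  I5: { [B → C . ) C] }  — shift
  I6: { [B → C ) . C], [C → . ;] }  — shift
  I7: { [B → C ) C .] }  — reduce
  I8: { [C → . ;], [D → ; . C] }  — shift
  I9: { [B → * D .] }  — reduce
  I10: { [D → ; C .] }  — reduce

Every state is either a pure shift/goto state or contains exactly one complete item and nothing to shift — no conflicts. The grammar is LR(0).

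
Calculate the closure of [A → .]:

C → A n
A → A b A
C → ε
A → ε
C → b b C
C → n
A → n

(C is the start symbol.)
{ [A → .] }

Start with: [A → .]
The dot is at the end, so nothing is added.

CLOSURE = { [A → .] }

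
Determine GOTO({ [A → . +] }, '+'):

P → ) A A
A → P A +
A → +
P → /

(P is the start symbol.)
{ [A → + .] }

GOTO(I, '+') = CLOSURE({ [A → αX.β] : [A → α.Xβ] ∈ I, X = '+' })

Items with dot before '+', with the dot advanced:
  [A → . +] → [A → + .]
Closure adds nothing (no advanced item has the dot before a non-terminal).

GOTO = { [A → + .] }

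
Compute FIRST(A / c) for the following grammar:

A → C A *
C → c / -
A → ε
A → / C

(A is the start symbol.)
{ '/', 'c' }

FIRST sets of the non-terminals involved (from the grammar, by fixed-point iteration):
  FIRST(A) = { '/', 'c', ε }

To compute FIRST(A / c), process the symbols left to right:
Symbol A is a non-terminal. Add FIRST(A) \ {ε} = { '/', 'c' }
A is nullable (ε ∈ FIRST(A)), continue to the next symbol.
Symbol / is a terminal. Add '/' and stop.
FIRST(A / c) = { '/', 'c' }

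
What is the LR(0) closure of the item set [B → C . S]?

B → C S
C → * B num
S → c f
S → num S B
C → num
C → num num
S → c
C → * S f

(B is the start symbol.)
To compute CLOSURE, for each item [A → α.Bβ] where B is a non-terminal, add [B → .γ] for all productions B → γ; repeat for the newly added items until nothing changes.

Start with: [B → C . S]
  [B → C . S] has the dot before S: add [S → . c f], [S → . num S B], [S → . c]
No further items can be added.

CLOSURE = { [B → C . S], [S → . c f], [S → . c], [S → . num S B] }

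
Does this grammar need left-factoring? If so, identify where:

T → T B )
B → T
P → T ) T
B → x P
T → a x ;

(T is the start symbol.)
No, left-factoring is not needed

Left-factoring is needed when two productions for the same non-terminal
share a common prefix on the right-hand side.

Productions for T:
  T → T B )
  T → a x ;
Productions for B:
  B → T
  B → x P

No common prefixes found.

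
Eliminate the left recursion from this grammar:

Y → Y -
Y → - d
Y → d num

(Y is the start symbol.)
Y is directly left-recursive. The standard transformation for
  A → A α₁ | ... | A α_m | β₁ | ... | β_n
is
  A  → β₁ A' | ... | β_n A'
  A' → α₁ A' | ... | α_m A' | ε

Y → - d becomes Y → - d Y'
Y → d num becomes Y → d num Y'
Y → Y - becomes Y' → - Y'
Add Y' → ε

Resulting grammar:
Y → - d Y'
Y → d num Y'
Y' → - Y'
Y' → ε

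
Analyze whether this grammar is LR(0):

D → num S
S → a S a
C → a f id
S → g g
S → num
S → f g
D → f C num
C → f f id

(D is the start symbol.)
Yes, the grammar is LR(0)

A grammar is LR(0) if no state in the canonical LR(0) collection has:
  - both a shift item (dot before a terminal) and a complete item (shift-reduce conflict), or
  - two or more complete items (reduce-reduce conflict; the accept item [D' → D .] counts as a complete item here).

Augment with D' → D and build the canonical LR(0) collection (I0 = CLOSURE({[D' → . D]}), then GOTO on every symbol after a dot until no new states appear). It has 21 states:
  I0: { [D → . f C num], [D → . num S], [D' → . D] }  — shift
  I1: { [D' → D .] }  — accept
  I2: { [C → . a f id], [C → . f f id], [D → f . C num] }  — shift
  I3: { [D → num . S], [S → . a S a], [S → . f g], [S → . g g], [S → . num] }  — shift
  I4: { [D → num S .] }  — reduce
  I5: { [S → . a S a], [S → . f g], [S → . g g], [S → . num], [S → a . S a] }  — shift
  I6: { [S → f . g] }  — shift
  I7: { [S → g . g] }  — shift
  I8: { [S → num .] }  — reduce
  I9: { [S → g g .] }  — reduce
  I10: { [S → f g .] }  — reduce
  I11: { [S → a S . a] }  — shift
  I12: { [S → a S a .] }  — reduce
  I13: { [D → f C . num] }  — shift
  I14: { [C → a . f id] }  — shift
  I15: { [C → f . f id] }  — shift
  I16: { [C → f f . id] }  — shift
  I17: { [C → f f id .] }  — reduce
  I18: { [C → a f . id] }  — shift
  I19: { [C → a f id .] }  — reduce
  I20: { [D → f C num .] }  — reduce

Every state is either a pure shift/goto state or contains exactly one complete item and nothing to shift — no conflicts. The grammar is LR(0).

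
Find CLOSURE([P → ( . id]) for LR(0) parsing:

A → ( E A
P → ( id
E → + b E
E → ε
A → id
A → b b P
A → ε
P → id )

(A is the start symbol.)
To compute CLOSURE, for each item [A → α.Bβ] where B is a non-terminal, add [B → .γ] for all productions B → γ; repeat for the newly added items until nothing changes.

Start with: [P → ( . id]
The dot precedes the terminal id, so nothing is added.

CLOSURE = { [P → ( . id] }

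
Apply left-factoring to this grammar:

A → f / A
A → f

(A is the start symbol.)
A → f A'
A' → / A
A' → ε

Left-factoring transforms A → αβ₁ | αβ₂ into A → αA' and A' → β₁ | β₂
(α is the longest common prefix among the alternatives). Repeat until
no nonterminal has two alternatives with a common prefix.

Round 1: A has alternatives sharing prefix 'f'. Introduce A': A → f A'
  Add: A' → / A
  Add: A' → ε

No remaining common prefixes — done.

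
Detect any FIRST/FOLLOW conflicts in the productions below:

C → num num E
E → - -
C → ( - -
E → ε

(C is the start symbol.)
A FIRST/FOLLOW conflict occurs when a non-terminal N has a nullable alternative N → β (β ⇒* ε) and another alternative N → α with FIRST(α) ∩ FOLLOW(N) ≠ ∅: on such a lookahead the parser cannot decide between expanding α and letting N vanish via β.

Nullable non-terminals: E.

E: nullable alternative(s) E → ε; FOLLOW(E) = { $ }
  E → - -: FIRST \ {ε} = { '-' } — disjoint from FOLLOW(E)
  E → ε: FIRST \ {ε} = { } — this is the only nullable alternative, skip

C has no nullable alternative, so no FIRST/FOLLOW check is needed there.

No FIRST/FOLLOW conflicts found.

Answer: No FIRST/FOLLOW conflicts.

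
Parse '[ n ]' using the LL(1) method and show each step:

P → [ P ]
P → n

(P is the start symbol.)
LL(1) parsing maintains a stack (initially the start symbol over $) and the input. At each step: if the stack top is a terminal, match it against the current input token; if it is a non-terminal N, replace it with the RHS of M[N, lookahead] (the unique production whose predict set contains the lookahead).

Stack is shown with the top on the left.

Stack    Input    Action
------------------------
P $      [ n ] $  output P → [ P ]
[ P ] $  [ n ] $  match '['
P ] $    n ] $    output P → n
n ] $    n ] $    match 'n'
] $      ] $      match ']'
$        $        accept

The string is accepted.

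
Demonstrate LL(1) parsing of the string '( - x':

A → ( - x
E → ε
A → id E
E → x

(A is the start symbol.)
LL(1) parsing maintains a stack (initially the start symbol over $) and the input. At each step: if the stack top is a terminal, match it against the current input token; if it is a non-terminal N, replace it with the RHS of M[N, lookahead] (the unique production whose predict set contains the lookahead).

Stack is shown with the top on the left.

Stack    Input    Action
------------------------
A $      ( - x $  output A → ( - x
( - x $  ( - x $  match '('
- x $    - x $    match '-'
x $      x $      match 'x'
$        $        accept

The string is accepted.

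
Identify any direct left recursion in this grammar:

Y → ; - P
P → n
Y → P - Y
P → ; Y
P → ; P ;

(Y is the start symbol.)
No direct left recursion

Y → ; - P: starts with ';'
P → n: starts with n
Y → P - Y: starts with P
P → ; Y: starts with ';'
P → ; P ;: starts with ';'

No direct left recursion found.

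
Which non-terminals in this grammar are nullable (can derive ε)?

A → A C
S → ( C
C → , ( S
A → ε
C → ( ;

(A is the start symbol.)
{ 'A' }

A non-terminal is nullable if it can derive ε (the empty string): either it has an ε-production, or it has a production whose right-hand side consists entirely of nullable non-terminals.

ε-productions: A → ε
So A is immediately nullable.
No further non-terminal can be added: every production for the remaining non-terminals contains a terminal or a non-nullable non-terminal.
Nullable = { 'A' }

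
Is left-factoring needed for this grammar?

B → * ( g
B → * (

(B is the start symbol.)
Left-factoring is needed when two productions for the same non-terminal
share a common prefix on the right-hand side.

Productions for B:
  B → * ( g
  B → * (

Found common prefix '* (' in productions for B

Answer: Yes, B has productions with common prefix '* ('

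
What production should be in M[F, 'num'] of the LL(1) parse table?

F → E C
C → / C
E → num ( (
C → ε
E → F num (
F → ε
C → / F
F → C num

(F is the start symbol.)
To find M[F, 'num'], we find productions for F where 'num' is in the predict set (PREDICT(N → α) = (FIRST(α) \ {ε}) ∪ (FOLLOW(N) if α ⇒* ε)).

Relevant sets:
  FIRST(E) = { '/', 'num' }
  FIRST(C) = { '/', ε }
  FOLLOW(F) = { $, 'num' }

F → E C: PREDICT = { '/', 'num' }
  'num' is in predict set, so this production goes in M[F, 'num']
F → ε: PREDICT = { $, 'num' }
  'num' is in predict set, so this production goes in M[F, 'num']
F → C num: PREDICT = { '/', 'num' }
  'num' is in predict set, so this production goes in M[F, 'num']

M[F, 'num'] = F → E C, F → ε, F → C num  (a multiply-defined cell — the grammar is not LL(1))

Answer: F → E C, F → ε, F → C num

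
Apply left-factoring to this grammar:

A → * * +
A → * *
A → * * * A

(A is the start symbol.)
A → * * A'
A' → +
A' → ε
A' → * A

Left-factoring transforms A → αβ₁ | αβ₂ into A → αA' and A' → β₁ | β₂
(α is the longest common prefix among the alternatives). Repeat until
no nonterminal has two alternatives with a common prefix.

Round 1: A has alternatives sharing prefix '* *'. Introduce A': A → * * A'
  Add: A' → +
  Add: A' → ε
  Add: A' → * A

No remaining common prefixes — done.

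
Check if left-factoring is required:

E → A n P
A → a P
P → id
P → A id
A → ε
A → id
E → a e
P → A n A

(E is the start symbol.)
Yes, P has productions with common prefix 'A'

Left-factoring is needed when two productions for the same non-terminal
share a common prefix on the right-hand side.

Productions for E:
  E → A n P
  E → a e
Productions for A:
  A → a P
  A → ε
  A → id
Productions for P:
  P → id
  P → A id
  P → A n A

Found common prefix 'A' in productions for P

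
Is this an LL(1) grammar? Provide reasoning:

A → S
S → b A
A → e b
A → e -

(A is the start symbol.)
A grammar is LL(1) if for each non-terminal N with multiple productions, the predict sets of those productions are pairwise disjoint, where PREDICT(N → α) = (FIRST(α) \ {ε}) ∪ (FOLLOW(N) if α ⇒* ε).

Relevant sets:
  FIRST(S) = { 'b' }

For A:
  PREDICT(A → S) = { 'b' }
  PREDICT(A → e b) = { 'e' }
  PREDICT(A → e '-') = { 'e' }
S has a single production, so nothing to check there.

Conflict found: Predict set conflict for A: { 'e' }
The grammar is NOT LL(1).

Answer: No. Predict set conflict for A: { 'e' }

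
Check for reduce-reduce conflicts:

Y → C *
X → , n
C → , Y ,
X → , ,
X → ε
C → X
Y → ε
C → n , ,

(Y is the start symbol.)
A reduce-reduce conflict occurs when an LR(0) state has two complete items [A → α .] and [B → β .] — both call for a reduction, and with no lookahead the parser cannot choose between them.

Augment with Y' → Y and build the canonical LR(0) collection (I0 = CLOSURE({[Y' → . Y]}), then GOTO on every symbol after a dot until no new states appear). It has 13 states:
  I0: { [C → . , Y ,], [C → . X], [C → . n , ,], [X → . , ,], [X → . , n], [X → .], [Y → . C *], [Y → .], [Y' → . Y] }  — shift, 2 reduces
  I1: { [C → , . Y ,], [C → . , Y ,], [C → . X], [C → . n , ,], [X → , . ,], [X → , . n], [X → . , ,], [X → . , n], [X → .], [Y → . C *], [Y → .] }  — shift, 2 reduces
  I2: { [Y → C . *] }  — shift
  I3: { [C → X .] }  — reduce
  I4: { [Y' → Y .] }  — accept
  I5: { [C → n . , ,] }  — shift
  I6: { [C → n , . ,] }  — shift
  I7: { [C → n , , .] }  — reduce
  I8: { [Y → C * .] }  — reduce
  I9: { [C → , . Y ,], [C → . , Y ,], [C → . X], [C → . n , ,], [X → , , .], [X → , . ,], [X → , . n], [X → . , ,], [X → . , n], [X → .], [Y → . C *], [Y → .] }  — shift, 3 reduces
  I10: { [C → , Y . ,] }  — shift
  I11: { [C → n . , ,], [X → , n .] }  — shift, reduce
  I12: { [C → , Y , .] }  — reduce

I0 contains complete items [X → .], [Y → .] — reduce-reduce conflict.
I1 contains complete items [X → .], [Y → .] — reduce-reduce conflict.
I9 contains complete items [X → .], [X → , , .], [Y → .] — reduce-reduce conflict.

Answer: Yes — I0: [X → .] vs [Y → .]; I1: [X → .] vs [Y → .]; I9: [X → .] vs [X → , , .]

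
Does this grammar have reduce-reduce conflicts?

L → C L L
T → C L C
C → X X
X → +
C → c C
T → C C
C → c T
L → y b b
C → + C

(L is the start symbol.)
Augment with L' → L and build the canonical LR(0) collection (I0 = CLOSURE({[L' → . L]}), then GOTO on every symbol after a dot until no new states appear). It has 19 states:
  I0: { [C → . + C], [C → . X X], [C → . c C], [C → . c T], [L → . C L L], [L → . y b b], [L' → . L], [X → . +] }  — shift
  I1: { [C → + . C], [C → . + C], [C → . X X], [C → . c C], [C → . c T], [X → + .], [X → . +] }  — shift, reduce
  I2: { [C → . + C], [C → . X X], [C → . c C], [C → . c T], [L → . C L L], [L → . y b b], [L → C . L L], [X → . +] }  — shift
  I3: { [L' → L .] }  — accept
  I4: { [C → X . X], [X → . +] }  — shift
  I5: { [C → . + C], [C → . X X], [C → . c C], [C → . c T], [C → c . C], [C → c . T], [T → . C C], [T → . C L C], [X → . +] }  — shift
  I6: { [L → y . b b] }  — shift
  I7: { [L → y b . b] }  — shift
  I8: { [L → y b b .] }  — reduce
  I9: { [C → . + C], [C → . X X], [C → . c C], [C → . c T], [C → c C .], [L → . C L L], [L → . y b b], [T → C . C], [T → C . L C], [X → . +] }  — shift, reduce
  I10: { [C → c T .] }  — reduce
  I11: { [C → . + C], [C → . X X], [C → . c C], [C → . c T], [L → . C L L], [L → . y b b], [L → C . L L], [T → C C .], [X → . +] }  — shift, reduce
  I12: { [C → . + C], [C → . X X], [C → . c C], [C → . c T], [T → C L . C], [X → . +] }  — shift
  I13: { [T → C L C .] }  — reduce
  I14: { [C → . + C], [C → . X X], [C → . c C], [C → . c T], [L → . C L L], [L → . y b b], [L → C L . L], [X → . +] }  — shift
  I15: { [L → C L L .] }  — reduce
  I16: { [X → + .] }  — reduce
  I17: { [C → X X .] }  — reduce
  I18: { [C → + C .] }  — reduce

No state contains more than one complete item.

Answer: No reduce-reduce conflicts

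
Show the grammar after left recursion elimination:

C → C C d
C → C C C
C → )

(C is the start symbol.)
C → ) C'
C' → C d C'
C' → C C C'
C' → ε

C is directly left-recursive. The standard transformation for
  A → A α₁ | ... | A α_m | β₁ | ... | β_n
is
  A  → β₁ A' | ... | β_n A'
  A' → α₁ A' | ... | α_m A' | ε

C → ) becomes C → ) C'
C → C C d becomes C' → C d C'
C → C C C becomes C' → C C C'
Add C' → ε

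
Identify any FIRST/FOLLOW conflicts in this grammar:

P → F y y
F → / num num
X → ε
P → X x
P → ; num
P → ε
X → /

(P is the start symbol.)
Nullable non-terminals: P, X.
FIRST sets used below: FIRST(F) = { '/' }, FIRST(X) = { '/', ε }

P: nullable alternative(s) P → ε; FOLLOW(P) = { $ }
  P → F y y: FIRST \ {ε} = { '/' } — disjoint from FOLLOW(P)
  P → X x: FIRST \ {ε} = { '/', 'x' } — disjoint from FOLLOW(P)
  P → ; num: FIRST \ {ε} = { ';' } — disjoint from FOLLOW(P)
  P → ε: FIRST \ {ε} = { } — this is the only nullable alternative, skip

X: nullable alternative(s) X → ε; FOLLOW(X) = { 'x' }
  X → ε: FIRST \ {ε} = { } — this is the only nullable alternative, skip
  X → /: FIRST \ {ε} = { '/' } — disjoint from FOLLOW(X)

F has no nullable alternative, so no FIRST/FOLLOW check is needed there.

No FIRST/FOLLOW conflicts found.

Answer: No FIRST/FOLLOW conflicts.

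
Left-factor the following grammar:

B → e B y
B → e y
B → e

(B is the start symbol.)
Left-factoring transforms A → αβ₁ | αβ₂ into A → αA' and A' → β₁ | β₂
(α is the longest common prefix among the alternatives). Repeat until
no nonterminal has two alternatives with a common prefix.

Round 1: B has alternatives sharing prefix 'e'. Introduce B': B → e B'
  Add: B' → B y
  Add: B' → y
  Add: B' → ε

No remaining common prefixes — done.

Resulting grammar:
B → e B'
B' → B y
B' → y
B' → ε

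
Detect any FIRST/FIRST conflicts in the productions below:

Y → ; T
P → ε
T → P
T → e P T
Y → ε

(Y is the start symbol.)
A FIRST/FIRST conflict occurs when two productions N → α and N → β for the same non-terminal have FIRST(α) ∩ FIRST(β) ≠ ∅ (with ε ∈ FIRST of a nullable right-hand side, so two nullable alternatives also conflict).

FIRST sets of the non-terminals at (or reachable through a nullable prefix from) the front of some alternative:
  FIRST(P) = { ε }

Productions for Y:
  Y → ; T: FIRST = { ';' }
  Y → ε: FIRST = { ε }
Productions for T:
  T → P: FIRST = { ε }
  T → e P T: FIRST = { 'e' }
P has only one production, so no FIRST/FIRST conflict is possible there.

All alternatives of each non-terminal have pairwise disjoint FIRST sets.

Answer: No FIRST/FIRST conflicts.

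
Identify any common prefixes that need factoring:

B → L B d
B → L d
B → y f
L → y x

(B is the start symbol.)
Yes, B has productions with common prefix 'L'

Left-factoring is needed when two productions for the same non-terminal
share a common prefix on the right-hand side.

Productions for B:
  B → L B d
  B → L d
  B → y f

Found common prefix 'L' in productions for B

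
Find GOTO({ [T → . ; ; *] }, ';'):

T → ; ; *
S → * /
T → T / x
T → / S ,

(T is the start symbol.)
GOTO(I, ';') = CLOSURE({ [A → αX.β] : [A → α.Xβ] ∈ I, X = ';' })

Items with dot before ';', with the dot advanced:
  [T → . ; ; *] → [T → ; . ; *]
Closure adds nothing (no advanced item has the dot before a non-terminal).

GOTO = { [T → ; . ; *] }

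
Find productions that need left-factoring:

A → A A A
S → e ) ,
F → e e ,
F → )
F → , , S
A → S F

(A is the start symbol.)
Left-factoring is needed when two productions for the same non-terminal
share a common prefix on the right-hand side.

Productions for A:
  A → A A A
  A → S F
Productions for F:
  F → e e ,
  F → )
  F → , , S

No common prefixes found.

Answer: No, left-factoring is not needed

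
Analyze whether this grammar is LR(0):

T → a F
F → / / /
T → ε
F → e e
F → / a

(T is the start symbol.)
No. Shift-reduce conflict between [T → .] and [T → . a F]

A grammar is LR(0) if no state in the canonical LR(0) collection has:
  - both a shift item (dot before a terminal) and a complete item (shift-reduce conflict), or
  - two or more complete items (reduce-reduce conflict; the accept item [T' → T .] counts as a complete item here).

Augment with T' → T and build the canonical LR(0) collection (I0 = CLOSURE({[T' → . T]}), then GOTO on every symbol after a dot until no new states appear). It has 10 states:
  I0: { [T → . a F], [T → .], [T' → . T] }  — shift, reduce
  I1: { [T' → T .] }  — accept
  I2: { [F → . / / /], [F → . / a], [F → . e e], [T → a . F] }  — shift
  I3: { [F → / . / /], [F → / . a] }  — shift
  I4: { [T → a F .] }  — reduce
  I5: { [F → e . e] }  — shift
  I6: { [F → e e .] }  — reduce
  I7: { [F → / / . /] }  — shift
  I8: { [F → / a .] }  — reduce
  I9: { [F → / / / .] }  — reduce

Conflict in state I0:
  Shift-reduce conflict between [T → .] and [T → . a F]
So the grammar is NOT LR(0).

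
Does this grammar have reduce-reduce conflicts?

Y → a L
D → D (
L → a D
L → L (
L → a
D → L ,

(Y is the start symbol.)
A reduce-reduce conflict occurs when an LR(0) state has two complete items [A → α .] and [B → β .] — both call for a reduction, and with no lookahead the parser cannot choose between them.

Augment with Y' → Y and build the canonical LR(0) collection (I0 = CLOSURE({[Y' → . Y]}), then GOTO on every symbol after a dot until no new states appear). It has 10 states:
  I0: { [Y → . a L], [Y' → . Y] }  — shift
  I1: { [Y' → Y .] }  — accept
  I2: { [L → . L (], [L → . a D], [L → . a], [Y → a . L] }  — shift
  I3: { [L → L . (], [Y → a L .] }  — shift, reduce
  I4: { [D → . D (], [D → . L ,], [L → . L (], [L → . a D], [L → . a], [L → a . D], [L → a .] }  — shift, reduce
  I5: { [D → D . (], [L → a D .] }  — shift, reduce
  I6: { [D → L . ,], [L → L . (] }  — shift
  I7: { [L → L ( .] }  — reduce
  I8: { [D → L , .] }  — reduce
  I9: { [D → D ( .] }  — reduce

No state contains more than one complete item.

Answer: No reduce-reduce conflicts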